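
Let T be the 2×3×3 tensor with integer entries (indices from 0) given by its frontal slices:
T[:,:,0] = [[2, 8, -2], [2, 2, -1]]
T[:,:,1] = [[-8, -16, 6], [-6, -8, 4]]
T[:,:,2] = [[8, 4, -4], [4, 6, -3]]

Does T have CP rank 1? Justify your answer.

The mode-2 unfolding of T (rows indexed by j, columns by (i,k) = (0,0), (0,1), (0,2), (1,0), (1,1), (1,2)) is [[2, -8, 8, 2, -6, 4], [8, -16, 4, 2, -8, 6], [-2, 6, -4, -1, 4, -3]].
There the 3×3 minor on rows j ∈ {0, 1, 2}, columns (i,k) ∈ {(0,0), (0,1), (0,2)} is det [[2, -8, 8], [8, -16, 4], [-2, 6, -4]] = 16 ≠ 0, so this unfolding has rank ≥ 3; CP rank is at least every unfolding rank, so rank(T) ≥ 3.
In particular rank(T) ≥ 3 > 1, so T is not rank-1.

No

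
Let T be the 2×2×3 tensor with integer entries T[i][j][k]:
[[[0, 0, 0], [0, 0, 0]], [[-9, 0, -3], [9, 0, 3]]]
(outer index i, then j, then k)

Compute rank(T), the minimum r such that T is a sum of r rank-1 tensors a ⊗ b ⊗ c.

1

Lower bound: T ≠ 0 (e.g. T[1,0,0] = -9), so rank(T) ≥ 1.
Upper bound: if T = a ⊗ b ⊗ c then every fibre of T is a multiple of the corresponding factor, so read the factors off the fibres through the nonzero entry T[1,0,0] = -9.
The mode-1 fibre T[:,0,0] = [0, -9] gives a = [0, 1] (primitive direction); the mode-2 fibre T[1,:,0] = [-9, 9] gives b = [1, -1]; then c[k] = T[1,0,k] / (a[1]·b[0]) = [-9, 0, -3] / 1 = [-9, 0, -3].
Expanding [0, 1] ⊗ [1, -1] ⊗ [-9, 0, -3] reproduces all 12 entries of T, so T = [0, 1] ⊗ [1, -1] ⊗ [-9, 0, -3] and rank(T) ≤ 1.
These bounds meet, so rank(T) = 1.
Check entry T[1,1,2] = 3: (1)·(-1)·(-3) = 3.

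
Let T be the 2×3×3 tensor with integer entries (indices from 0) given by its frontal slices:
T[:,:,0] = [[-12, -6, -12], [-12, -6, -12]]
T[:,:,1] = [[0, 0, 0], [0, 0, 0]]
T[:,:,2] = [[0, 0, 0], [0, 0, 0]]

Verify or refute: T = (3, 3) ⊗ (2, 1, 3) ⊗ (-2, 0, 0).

No

Reconstruct entry (0,2,0) from the claimed factors: Σₗ aₗ[0]bₗ[2]cₗ[0] = (3)·(3)·(-2) = -18, but T[0,2,0] = -12. The claim is false.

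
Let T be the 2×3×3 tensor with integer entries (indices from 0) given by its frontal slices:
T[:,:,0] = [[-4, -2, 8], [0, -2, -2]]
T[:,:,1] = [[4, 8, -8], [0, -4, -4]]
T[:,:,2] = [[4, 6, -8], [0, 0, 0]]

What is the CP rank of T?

3

Lower bound: the mode-2 unfolding of T (rows indexed by j, columns by (i,k) = (0,0), (0,1), (0,2), (1,0), (1,1), (1,2)) is [[-4, 4, 4, 0, 0, 0], [-2, 8, 6, -2, -4, 0], [8, -8, -8, -2, -4, 0]].
There the 3×3 minor on rows j ∈ {0, 1, 2}, columns (i,k) ∈ {(0,0), (0,1), (1,0)} is det [[-4, 4, 0], [-2, 8, -2], [8, -8, -2]] = 48 ≠ 0, so this unfolding has rank ≥ 3; CP rank is at least every unfolding rank, so rank(T) ≥ 3. (Unfolding ranks only ever bound the CP rank from below — rank(T) can be strictly larger than all of them — so the matching upper bound has to come from an explicit 3-term decomposition.)
Upper bound: T is a sum of 3 rank-1 terms, T = (0, 1) ⊗ (0, 1, 1) ⊗ (-2, -4, 0) + (1, 0) ⊗ (0, 1, 0) ⊗ (2, 4, 2) + (1, 0) ⊗ (1, 1, -2) ⊗ (-4, 4, 4) (one valid choice — decompositions are not unique — normalised so each a, b is primitive with positive first nonzero entry; check it by expanding all entries), so rank(T) ≤ 3.
These bounds meet, so rank(T) = 3.
Check entry T[0,0,1] = 4: (0)·(0)·(-4) + (1)·(0)·(4) + (1)·(1)·(4) = 4.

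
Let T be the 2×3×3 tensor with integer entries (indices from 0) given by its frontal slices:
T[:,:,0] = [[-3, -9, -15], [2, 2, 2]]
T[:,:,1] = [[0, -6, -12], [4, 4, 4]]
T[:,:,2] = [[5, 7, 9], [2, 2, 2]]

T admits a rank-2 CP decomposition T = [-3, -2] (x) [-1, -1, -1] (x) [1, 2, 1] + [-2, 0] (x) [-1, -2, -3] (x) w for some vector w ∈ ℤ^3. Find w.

w = [-3, -3, 1]

Subtract the known terms from T to get the rank-1 residual R = [-2, 0] (x) [-1, -2, -3] (x) w, so R[i,j,k] = a[i]·b[j]·w[k]. Pick indices with nonzero a[0]·b[0] = (-2)·(-1) = 2. Only the fibre through (0,0,·) is needed: R[0,0,:] = T[0,0,:] − Σₗ aₗ[0]bₗ[0]cₗ = [-3, 0, 5] − (-3)·(-1)·[1, 2, 1] = [-6, -6, 2]. Then w[k] = R[0,0,k] / 2 for each k, giving w = [-6, -6, 2] / 2 = [-3, -3, 1].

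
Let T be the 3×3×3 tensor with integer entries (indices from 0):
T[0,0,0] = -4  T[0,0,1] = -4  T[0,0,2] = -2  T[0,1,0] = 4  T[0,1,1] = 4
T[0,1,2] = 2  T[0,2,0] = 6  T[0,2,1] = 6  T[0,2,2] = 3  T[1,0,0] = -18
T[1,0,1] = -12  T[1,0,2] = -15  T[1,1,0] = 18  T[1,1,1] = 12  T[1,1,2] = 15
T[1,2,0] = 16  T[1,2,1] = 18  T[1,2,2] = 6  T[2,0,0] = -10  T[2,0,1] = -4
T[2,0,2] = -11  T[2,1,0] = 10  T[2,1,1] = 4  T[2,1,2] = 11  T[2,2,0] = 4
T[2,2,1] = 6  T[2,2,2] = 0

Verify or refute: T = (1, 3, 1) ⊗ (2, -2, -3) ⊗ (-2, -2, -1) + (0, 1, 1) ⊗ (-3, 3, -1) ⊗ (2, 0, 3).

Reconstruct entrywise from the claimed factors. For example, T[2,0,0] = -10 and Σₗ aₗ[2]bₗ[0]cₗ[0] = (1)·(2)·(-2) + (1)·(-3)·(2) = -10; checking all 27 entries, every one matches. The claim holds.

Yes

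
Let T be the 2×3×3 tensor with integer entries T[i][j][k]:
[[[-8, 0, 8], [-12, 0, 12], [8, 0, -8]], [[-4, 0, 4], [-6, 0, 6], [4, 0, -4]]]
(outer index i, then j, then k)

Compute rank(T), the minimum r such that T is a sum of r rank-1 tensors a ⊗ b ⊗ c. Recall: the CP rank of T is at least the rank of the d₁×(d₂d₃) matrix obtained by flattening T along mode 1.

1

Lower bound: T ≠ 0 (e.g. T[0,0,0] = -8), so rank(T) ≥ 1.
Upper bound: if T = a ⊗ b ⊗ c then every fibre of T is a multiple of the corresponding factor, so read the factors off the fibres through the nonzero entry T[0,0,0] = -8.
The mode-1 fibre T[:,0,0] = [-8, -4] gives a = [2, 1] (primitive direction); the mode-2 fibre T[0,:,0] = [-8, -12, 8] gives b = [2, 3, -2]; then c[k] = T[0,0,k] / (a[0]·b[0]) = [-8, 0, 8] / 4 = [-2, 0, 2].
Expanding [2, 1] ⊗ [2, 3, -2] ⊗ [-2, 0, 2] reproduces all 18 entries of T, so T = [2, 1] ⊗ [2, 3, -2] ⊗ [-2, 0, 2] and rank(T) ≤ 1.
These bounds meet, so rank(T) = 1.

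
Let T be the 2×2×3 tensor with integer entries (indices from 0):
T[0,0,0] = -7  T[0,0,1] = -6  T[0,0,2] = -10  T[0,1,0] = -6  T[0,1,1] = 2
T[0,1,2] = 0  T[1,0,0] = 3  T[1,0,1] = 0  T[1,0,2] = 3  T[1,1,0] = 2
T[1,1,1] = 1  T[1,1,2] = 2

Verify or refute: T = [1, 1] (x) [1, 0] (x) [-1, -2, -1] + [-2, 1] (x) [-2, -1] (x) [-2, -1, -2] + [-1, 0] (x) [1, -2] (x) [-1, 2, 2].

Reconstruct entry (0,0,0) from the claimed factors: Σₗ aₗ[0]bₗ[0]cₗ[0] = (1)·(1)·(-1) + (-2)·(-2)·(-2) + (-1)·(1)·(-1) = -8, but T[0,0,0] = -7. The claim is false.

No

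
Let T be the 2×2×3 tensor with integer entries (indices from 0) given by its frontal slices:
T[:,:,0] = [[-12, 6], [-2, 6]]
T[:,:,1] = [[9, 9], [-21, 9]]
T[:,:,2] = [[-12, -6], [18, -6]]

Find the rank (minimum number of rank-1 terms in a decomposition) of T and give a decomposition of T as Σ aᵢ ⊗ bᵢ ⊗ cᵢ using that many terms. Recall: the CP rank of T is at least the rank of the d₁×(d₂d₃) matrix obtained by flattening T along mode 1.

Lower bound: the mode-2 unfolding of T (rows indexed by j, columns by (i,k) = (0,0), (0,1), (0,2), (1,0), (1,1), (1,2)) is [[-12, 9, -12, -2, -21, 18], [6, 9, -6, 6, 9, -6]].
There the 2×2 minor on rows j ∈ {0, 1}, columns (i,k) ∈ {(0,0), (0,1)} is det [[-12, 9], [6, 9]] = -162 ≠ 0, so this unfolding has rank ≥ 2; CP rank is at least every unfolding rank, so rank(T) ≥ 2. (This is only a lower bound: in general the CP rank may exceed every unfolding rank, so we still need to exhibit 2 rank-1 terms summing to T.)
Upper bound — finding two terms. Write S_k = T[:,:,k] for the frontal slices: S₀ = [[-12, 6], [-2, 6]], S₁ = [[9, 9], [-21, 9]], S₂ = [[-12, -6], [18, -6]].
If T = a₁ ⊗ b₁ ⊗ c₁ + a₂ ⊗ b₂ ⊗ c₂ then each S_k = c₁[k]·a₁b₁ᵀ + c₂[k]·a₂b₂ᵀ. S₀ and S₁ are linearly independent, so a₁b₁ᵀ and a₂b₂ᵀ must span the same plane of matrices: they are the rank-1 matrices of the form x·S₀ + y·S₁.
det(x·S₀ + y·S₁) is −60·x² + 90·xy + 270·y² = (-30)·(x − 3·y)(2·x + 3·y), vanishing at (x:y) = (3:1) and (3:-2).
M₁ = 3·S₀ + S₁ = [[-27, 27], [-27, 27]] = (-27)·[1, 1][1, -1]ᵀ and M₂ = 3·S₀ − 2·S₁ = [[-54, 0], [36, 0]] = (-18)·[3, -2][1, 0]ᵀ, so take a₁ = [1, 1], b₁ = [1, -1], a₂ = [3, -2], b₂ = [1, 0].
Each slice is an integer combination of E₁ = a₁b₁ᵀ and E₂ = a₂b₂ᵀ: S₀ = −6·E₁ − 2·E₂, S₁ = −9·E₁ + 6·E₂, S₂ = 6·E₁ − 6·E₂; reading off coefficients, c₁ = [-6, -9, 6] and c₂ = [-2, 6, -6].
Hence T = [1, 1] ⊗ [1, -1] ⊗ [-6, -9, 6] + [3, -2] ⊗ [1, 0] ⊗ [-2, 6, -6], so rank(T) ≤ 2.
These bounds meet, so rank(T) = 2.
Check entry T[0,0,0] = -12: (1)·(1)·(-6) + (3)·(1)·(-2) = -12.

rank(T) = 2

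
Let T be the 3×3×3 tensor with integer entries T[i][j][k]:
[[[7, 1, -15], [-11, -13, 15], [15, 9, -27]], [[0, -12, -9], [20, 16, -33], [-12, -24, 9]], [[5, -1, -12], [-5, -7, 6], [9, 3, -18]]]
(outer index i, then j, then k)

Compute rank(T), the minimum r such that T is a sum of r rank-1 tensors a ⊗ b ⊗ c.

2

Lower bound: the mode-1 unfolding of T (rows indexed by i, columns by (j,k) = (0,0), (0,1), (0,2), (1,0), (1,1), (1,2), (2,0), (2,1), (2,2)) is [[7, 1, -15, -11, -13, 15, 15, 9, -27], [0, -12, -9, 20, 16, -33, -12, -24, 9], [5, -1, -12, -5, -7, 6, 9, 3, -18]].
There the 2×2 minor on rows i ∈ {0, 1}, columns (j,k) ∈ {(0,0), (0,1)} is det [[7, 1], [0, -12]] = -84 ≠ 0, so this unfolding has rank ≥ 2; CP rank is at least every unfolding rank, so rank(T) ≥ 2. (This is only a lower bound: in general the CP rank may exceed every unfolding rank, so we still need to exhibit 2 rank-1 terms summing to T.)
Upper bound — finding two terms. Write S_k = T[:,:,k] for the frontal slices: S₀ = [[7, -11, 15], [0, 20, -12], [5, -5, 9]], S₁ = [[1, -13, 9], [-12, 16, -24], [-1, -7, 3]], S₂ = [[-15, 15, -27], [-9, -33, 9], [-12, 6, -18]].
If T = a₁ ⊗ b₁ ⊗ c₁ + a₂ ⊗ b₂ ⊗ c₂ then each S_k = c₁[k]·a₁b₁ᵀ + c₂[k]·a₂b₂ᵀ. S₀ and S₁ are linearly independent, so a₁b₁ᵀ and a₂b₂ᵀ must span the same plane of matrices: they are the rank-1 matrices of the form x·S₀ + y·S₁.
The 2×2 minor of x·S₀ + y·S₁ on rows {0,1}, columns {0,1} is 140·x² − 140·y² = 140·(x − y)(x + y), vanishing at (x:y) = (1:1) and (1:-1).
M₁ = S₀ + S₁ = [[8, -24, 24], [-12, 36, -36], [4, -12, 12]] = 4·(2, -3, 1)(1, -3, 3)ᵀ and M₂ = S₀ − S₁ = [[6, 2, 6], [12, 4, 12], [6, 2, 6]] = 2·(1, 2, 1)(3, 1, 3)ᵀ, so take a₁ = (2, -3, 1), b₁ = (1, -3, 3), a₂ = (1, 2, 1), b₂ = (3, 1, 3).
Each slice is an integer combination of E₁ = a₁b₁ᵀ and E₂ = a₂b₂ᵀ: S₀ = 2·E₁ + E₂, S₁ = 2·E₁ − E₂, S₂ = −3·E₁ − 3·E₂; reading off coefficients, c₁ = (2, 2, -3) and c₂ = (1, -1, -3).
Hence T = (2, -3, 1) ⊗ (1, -3, 3) ⊗ (2, 2, -3) + (1, 2, 1) ⊗ (3, 1, 3) ⊗ (1, -1, -3), so rank(T) ≤ 2.
These bounds meet, so rank(T) = 2.
Check entry T[2,2,1] = 3: (1)·(3)·(2) + (1)·(3)·(-1) = 3.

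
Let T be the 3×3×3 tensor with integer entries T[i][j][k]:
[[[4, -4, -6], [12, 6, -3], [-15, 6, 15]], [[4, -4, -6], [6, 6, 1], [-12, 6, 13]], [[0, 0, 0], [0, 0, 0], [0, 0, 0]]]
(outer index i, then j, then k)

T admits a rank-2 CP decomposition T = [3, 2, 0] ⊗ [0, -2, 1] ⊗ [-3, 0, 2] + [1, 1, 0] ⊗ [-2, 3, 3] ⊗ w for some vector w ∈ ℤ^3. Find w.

Subtract the known terms from T to get the rank-1 residual R = [1, 1, 0] ⊗ [-2, 3, 3] ⊗ w, so R[i,j,k] = a[i]·b[j]·w[k]. Pick indices with nonzero a[0]·b[0] = (1)·(-2) = -2. Only the fibre through (0,0,·) is needed: R[0,0,:] = T[0,0,:] − Σₗ aₗ[0]bₗ[0]cₗ = [4, -4, -6] − (3)·(0)·[-3, 0, 2] = [4, -4, -6]. Then w[k] = R[0,0,k] / -2 for each k, giving w = [4, -4, -6] / -2 = [-2, 2, 3].

w = [-2, 2, 3]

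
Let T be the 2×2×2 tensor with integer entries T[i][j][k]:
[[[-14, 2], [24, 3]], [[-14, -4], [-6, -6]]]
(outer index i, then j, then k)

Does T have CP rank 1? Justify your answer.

No

The mode-2 unfolding of T (rows indexed by j, columns by (i,k) = (0,0), (0,1), (1,0), (1,1)) is [[-14, 2, -14, -4], [24, 3, -6, -6]].
There the 2×2 minor on rows j ∈ {0, 1}, columns (i,k) ∈ {(0,0), (0,1)} is det [[-14, 2], [24, 3]] = -90 ≠ 0, so this unfolding has rank ≥ 2; CP rank is at least every unfolding rank, so rank(T) ≥ 2.
In particular rank(T) ≥ 2 > 1, so T is not rank-1.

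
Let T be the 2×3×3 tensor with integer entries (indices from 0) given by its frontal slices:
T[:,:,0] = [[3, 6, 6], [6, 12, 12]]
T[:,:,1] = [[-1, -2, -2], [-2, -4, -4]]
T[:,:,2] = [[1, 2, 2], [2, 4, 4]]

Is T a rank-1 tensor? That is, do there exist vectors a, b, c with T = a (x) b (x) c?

If T = a (x) b (x) c then every fibre of T is a multiple of the corresponding factor, so read the factors off the fibres through the nonzero entry T[0,0,0] = 3.
The mode-1 fibre T[:,0,0] = [3, 6] gives a = [1, 2] (primitive direction); the mode-2 fibre T[0,:,0] = [3, 6, 6] gives b = [1, 2, 2]; then c[k] = T[0,0,k] / (a[0]·b[0]) = [3, -1, 1] / 1 = [3, -1, 1].
Expanding [1, 2] (x) [1, 2, 2] (x) [3, -1, 1] reproduces all 18 entries of T, so T = [1, 2] (x) [1, 2, 2] (x) [3, -1, 1] and rank(T) ≤ 1.
Equivalently every frontal slice T[:,:,k] is c[k] times the rank-1 matrix [1, 2] (x) [1, 2, 2]. So T has rank 1 (it is nonzero).

Yes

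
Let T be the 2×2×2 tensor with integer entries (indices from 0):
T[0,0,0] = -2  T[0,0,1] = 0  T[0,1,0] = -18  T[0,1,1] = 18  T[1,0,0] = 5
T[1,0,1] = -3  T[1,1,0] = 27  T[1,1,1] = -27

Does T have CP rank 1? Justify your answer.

No

The mode-2 unfolding of T (rows indexed by j, columns by (i,k) = (0,0), (0,1), (1,0), (1,1)) is [[-2, 0, 5, -3], [-18, 18, 27, -27]].
There the 2×2 minor on rows j ∈ {0, 1}, columns (i,k) ∈ {(0,0), (0,1)} is det [[-2, 0], [-18, 18]] = -36 ≠ 0, so this unfolding has rank ≥ 2; CP rank is at least every unfolding rank, so rank(T) ≥ 2.
In particular rank(T) ≥ 2 > 1, so T is not rank-1.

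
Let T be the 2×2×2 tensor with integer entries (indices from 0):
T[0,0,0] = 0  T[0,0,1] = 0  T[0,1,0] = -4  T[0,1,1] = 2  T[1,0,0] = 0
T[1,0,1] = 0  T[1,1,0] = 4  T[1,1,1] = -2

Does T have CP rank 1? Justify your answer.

If T = a ⊗ b ⊗ c then every fibre of T is a multiple of the corresponding factor, so read the factors off the fibres through the nonzero entry T[0,1,0] = -4.
The mode-1 fibre T[:,1,0] = [-4, 4] gives a = [1, -1] (primitive direction); the mode-2 fibre T[0,:,0] = [0, -4] gives b = [0, 1]; then c[k] = T[0,1,k] / (a[0]·b[1]) = [-4, 2] / 1 = [-4, 2].
Expanding [1, -1] ⊗ [0, 1] ⊗ [-4, 2] reproduces all 8 entries of T, so T = [1, -1] ⊗ [0, 1] ⊗ [-4, 2] and rank(T) ≤ 1.
Equivalently every frontal slice T[:,:,k] is c[k] times the rank-1 matrix [1, -1] ⊗ [0, 1]. So T has rank 1 (it is nonzero).

Yes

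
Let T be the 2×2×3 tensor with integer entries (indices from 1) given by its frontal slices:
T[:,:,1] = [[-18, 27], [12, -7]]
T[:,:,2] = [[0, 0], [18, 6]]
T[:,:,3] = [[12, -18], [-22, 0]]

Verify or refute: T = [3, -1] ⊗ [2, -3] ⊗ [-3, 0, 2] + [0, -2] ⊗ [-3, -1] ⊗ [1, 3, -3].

Yes

Reconstruct entrywise from the claimed factors. For example, T[2,1,1] = 12 and Σₗ aₗ[2]bₗ[1]cₗ[1] = (-1)·(2)·(-3) + (-2)·(-3)·(1) = 12; checking all 12 entries, every one matches. The claim holds.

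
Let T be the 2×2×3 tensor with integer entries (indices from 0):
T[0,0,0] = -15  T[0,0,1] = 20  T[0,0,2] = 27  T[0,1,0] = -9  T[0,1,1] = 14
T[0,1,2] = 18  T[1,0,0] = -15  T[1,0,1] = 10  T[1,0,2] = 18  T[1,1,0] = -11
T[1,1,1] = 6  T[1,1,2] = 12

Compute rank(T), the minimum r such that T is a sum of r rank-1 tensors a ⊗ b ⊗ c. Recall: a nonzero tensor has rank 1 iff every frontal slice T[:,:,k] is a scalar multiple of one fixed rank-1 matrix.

2

Lower bound: in the mode-1 unfolding of T (rows indexed by i, columns by (j,k)) the 2×2 minor on rows i ∈ {0, 1}, columns (j,k) ∈ {(0,0), (0,1)} is det [[-15, 20], [-15, 10]] = 150 ≠ 0, so that unfolding has rank ≥ 2 and hence rank(T) ≥ 2 (CP rank is at least every unfolding rank, though it can be larger).
Upper bound: with S_k = T[:,:,k], the two rank-1 terms a₁b₁ᵀ, a₂b₂ᵀ are the rank-1 members of the pencil x·S₀ + y·S₁.
det(x·S₀ + y·S₁) is 30·x² − 10·xy − 20·y² = 10·(3·x + 2·y)(x − y), vanishing at (x:y) = (2:-3) and (1:1).
M₁ = 2·S₀ − 3·S₁ = [[-90, -60], [-60, -40]] = (-10)·(3, 2)(3, 2)ᵀ and M₂ = S₀ + S₁ = [[5, 5], [-5, -5]] = 5·(1, -1)(1, 1)ᵀ, so take a₁ = (3, 2), b₁ = (3, 2), a₂ = (1, -1), b₂ = (1, 1).
Each slice is an integer combination of E₁ = a₁b₁ᵀ and E₂ = a₂b₂ᵀ: S₀ = −2·E₁ + 3·E₂, S₁ = 2·E₁ + 2·E₂, S₂ = 3·E₁; reading off coefficients, c₁ = (-2, 2, 3) and c₂ = (3, 2, 0).
Hence T = (3, 2) ⊗ (3, 2) ⊗ (-2, 2, 3) + (1, -1) ⊗ (1, 1) ⊗ (3, 2, 0), so rank(T) ≤ 2.
These bounds meet, so rank(T) = 2.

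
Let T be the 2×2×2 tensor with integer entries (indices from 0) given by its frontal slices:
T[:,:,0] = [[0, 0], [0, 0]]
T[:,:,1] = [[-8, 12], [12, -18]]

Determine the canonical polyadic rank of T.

1

Lower bound: T ≠ 0 (e.g. T[0,0,1] = -8), so rank(T) ≥ 1.
Upper bound: the mode-1 fibre T[:,0,1] = [-8, 12] gives a = [2, -3] (primitive direction); the mode-2 fibre T[0,:,1] = [-8, 12] gives b = [2, -3]; then c[k] = T[0,0,k] / (a[0]·b[0]) = [0, -8] / 4 = [0, -2].
Expanding [2, -3] ⊗ [2, -3] ⊗ [0, -2] reproduces all 8 entries of T, so T = [2, -3] ⊗ [2, -3] ⊗ [0, -2] and rank(T) ≤ 1.
These bounds meet, so rank(T) = 1.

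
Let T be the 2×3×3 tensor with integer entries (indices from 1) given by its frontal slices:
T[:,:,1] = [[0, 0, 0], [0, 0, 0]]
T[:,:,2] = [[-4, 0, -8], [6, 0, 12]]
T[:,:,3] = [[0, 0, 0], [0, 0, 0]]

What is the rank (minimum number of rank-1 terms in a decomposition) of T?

Lower bound: T ≠ 0 (e.g. T[1,1,2] = -4), so rank(T) ≥ 1.
Upper bound: if T = a ⊗ b ⊗ c then every fibre of T is a multiple of the corresponding factor, so read the factors off the fibres through the nonzero entry T[1,1,2] = -4.
The mode-1 fibre T[:,1,2] = [-4, 6] gives a = (2, -3) (primitive direction); the mode-2 fibre T[1,:,2] = [-4, 0, -8] gives b = (1, 0, 2); then c[k] = T[1,1,k] / (a[1]·b[1]) = [0, -4, 0] / 2 = (0, -2, 0).
Expanding (2, -3) ⊗ (1, 0, 2) ⊗ (0, -2, 0) reproduces all 18 entries of T, so T = (2, -3) ⊗ (1, 0, 2) ⊗ (0, -2, 0) and rank(T) ≤ 1.
These bounds meet, so rank(T) = 1.
Check entry T[2,3,3] = 0: (-3)·(2)·(0) = 0.

1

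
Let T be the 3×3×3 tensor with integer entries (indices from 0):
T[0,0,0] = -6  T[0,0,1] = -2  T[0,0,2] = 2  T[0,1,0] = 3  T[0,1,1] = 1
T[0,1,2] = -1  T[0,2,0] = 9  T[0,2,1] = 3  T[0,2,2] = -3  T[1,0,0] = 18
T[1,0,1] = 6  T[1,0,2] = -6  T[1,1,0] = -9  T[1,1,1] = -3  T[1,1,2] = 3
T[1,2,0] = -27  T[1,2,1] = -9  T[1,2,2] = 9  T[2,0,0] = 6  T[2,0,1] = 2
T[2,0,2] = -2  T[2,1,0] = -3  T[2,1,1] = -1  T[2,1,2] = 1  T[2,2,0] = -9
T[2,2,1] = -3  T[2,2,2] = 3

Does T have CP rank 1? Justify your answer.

If T = a ⊗ b ⊗ c then every fibre of T is a multiple of the corresponding factor, so read the factors off the fibres through the nonzero entry T[0,0,0] = -6.
The mode-1 fibre T[:,0,0] = [-6, 18, 6] gives a = (1, -3, -1) (primitive direction); the mode-2 fibre T[0,:,0] = [-6, 3, 9] gives b = (2, -1, -3); then c[k] = T[0,0,k] / (a[0]·b[0]) = [-6, -2, 2] / 2 = (-3, -1, 1).
Expanding (1, -3, -1) ⊗ (2, -1, -3) ⊗ (-3, -1, 1) reproduces all 27 entries of T, so T = (1, -3, -1) ⊗ (2, -1, -3) ⊗ (-3, -1, 1) and rank(T) ≤ 1.
Equivalently every frontal slice T[:,:,k] is c[k] times the rank-1 matrix (1, -3, -1) ⊗ (2, -1, -3). So T has rank 1 (it is nonzero).

Yes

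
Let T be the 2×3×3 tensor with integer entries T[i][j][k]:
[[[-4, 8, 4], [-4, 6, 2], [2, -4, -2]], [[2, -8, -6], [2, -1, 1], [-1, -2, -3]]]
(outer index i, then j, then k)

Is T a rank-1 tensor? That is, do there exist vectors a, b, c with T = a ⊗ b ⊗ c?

No

The mode-2 unfolding of T (rows indexed by j, columns by (i,k) = (0,0), (0,1), (0,2), (1,0), (1,1), (1,2)) is [[-4, 8, 4, 2, -8, -6], [-4, 6, 2, 2, -1, 1], [2, -4, -2, -1, -2, -3]].
There the 3×3 minor on rows j ∈ {0, 1, 2}, columns (i,k) ∈ {(0,0), (0,1), (1,1)} is det [[-4, 8, -8], [-4, 6, -1], [2, -4, -2]] = -48 ≠ 0, so this unfolding has rank ≥ 3; CP rank is at least every unfolding rank, so rank(T) ≥ 3.
In particular rank(T) ≥ 3 > 1, so T is not rank-1.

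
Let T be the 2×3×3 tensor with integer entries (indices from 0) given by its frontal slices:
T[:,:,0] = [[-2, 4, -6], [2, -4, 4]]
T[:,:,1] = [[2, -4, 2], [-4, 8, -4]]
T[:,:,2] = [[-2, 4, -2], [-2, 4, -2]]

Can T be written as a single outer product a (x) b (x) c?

No

The mode-3 unfolding of T (rows indexed by k, columns by (i,j) = (0,0), (0,1), (0,2), (1,0), (1,1), (1,2)) is [[-2, 4, -6, 2, -4, 4], [2, -4, 2, -4, 8, -4], [-2, 4, -2, -2, 4, -2]].
There the 3×3 minor on rows k ∈ {0, 1, 2}, columns (i,j) ∈ {(0,0), (0,2), (1,0)} is det [[-2, -6, 2], [2, 2, -4], [-2, -2, -2]] = -48 ≠ 0, so this unfolding has rank ≥ 3; CP rank is at least every unfolding rank, so rank(T) ≥ 3.
In particular rank(T) ≥ 3 > 1, so T is not rank-1.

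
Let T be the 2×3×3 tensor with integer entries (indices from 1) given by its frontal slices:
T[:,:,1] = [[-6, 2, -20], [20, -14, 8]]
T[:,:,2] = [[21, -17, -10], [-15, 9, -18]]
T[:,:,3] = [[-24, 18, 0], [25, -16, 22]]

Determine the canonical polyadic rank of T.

Lower bound: the mode-1 unfolding of T (rows indexed by i, columns by (j,k) = (1,1), (1,2), (1,3), (2,1), (2,2), (2,3), (3,1), (3,2), (3,3)) is [[-6, 21, -24, 2, -17, 18, -20, -10, 0], [20, -15, 25, -14, 9, -16, 8, -18, 22]].
There the 2×2 minor on rows i ∈ {1, 2}, columns (j,k) ∈ {(1,1), (1,2)} is det [[-6, 21], [20, -15]] = -330 ≠ 0, so this unfolding has rank ≥ 2; CP rank is at least every unfolding rank, so rank(T) ≥ 2. (This is only a lower bound: in general the CP rank may exceed every unfolding rank, so we still need to exhibit 2 rank-1 terms summing to T.)
Upper bound — finding two terms. Write S_k = T[:,:,k] for the frontal slices: S₁ = [[-6, 2, -20], [20, -14, 8]], S₂ = [[21, -17, -10], [-15, 9, -18]], S₃ = [[-24, 18, 0], [25, -16, 22]].
If T = a₁ ∘ b₁ ∘ c₁ + a₂ ∘ b₂ ∘ c₂ then each S_k = c₁[k]·a₁b₁ᵀ + c₂[k]·a₂b₂ᵀ. S₁ and S₂ are linearly independent, so a₁b₁ᵀ and a₂b₂ᵀ must span the same plane of matrices: they are the rank-1 matrices of the form x·S₁ + y·S₂.
The 2×2 minor of x·S₁ + y·S₂ on rows {1,2}, columns {1,2} is 44·x² + 22·xy − 66·y² = 22·(2·x + 3·y)(x − y), vanishing at (x:y) = (3:-2) and (1:1).
M₁ = 3·S₁ − 2·S₂ = [[-60, 40, -40], [90, -60, 60]] = (-10)·[2, -3][3, -2, 2]ᵀ and M₂ = S₁ + S₂ = [[15, -15, -30], [5, -5, -10]] = 5·[3, 1][1, -1, -2]ᵀ, so take a₁ = [2, -3], b₁ = [3, -2, 2], a₂ = [3, 1], b₂ = [1, -1, -2].
Each slice is an integer combination of E₁ = a₁b₁ᵀ and E₂ = a₂b₂ᵀ: S₁ = −2·E₁ + 2·E₂, S₂ = 2·E₁ + 3·E₂, S₃ = −3·E₁ − 2·E₂; reading off coefficients, c₁ = [-2, 2, -3] and c₂ = [2, 3, -2].
Hence T = [2, -3] ∘ [3, -2, 2] ∘ [-2, 2, -3] + [3, 1] ∘ [1, -1, -2] ∘ [2, 3, -2], so rank(T) ≤ 2.
These bounds meet, so rank(T) = 2.

2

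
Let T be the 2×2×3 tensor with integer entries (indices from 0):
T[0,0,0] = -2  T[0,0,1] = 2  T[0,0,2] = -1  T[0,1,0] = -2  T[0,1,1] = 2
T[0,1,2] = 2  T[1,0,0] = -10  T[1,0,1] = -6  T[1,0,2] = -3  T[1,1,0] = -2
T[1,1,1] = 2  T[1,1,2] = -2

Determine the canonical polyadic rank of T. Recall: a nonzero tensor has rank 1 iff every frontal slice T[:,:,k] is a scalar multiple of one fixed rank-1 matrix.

3

Lower bound: in the mode-3 unfolding of T (rows indexed by k, columns by (i,j)) the 3×3 minor on rows k ∈ {0, 1, 2}, columns (i,j) ∈ {(0,0), (0,1), (1,0)} is det [[-2, -2, -10], [2, 2, -6], [-1, 2, -3]] = -96 ≠ 0, so that unfolding has rank ≥ 3 and hence rank(T) ≥ 3 (CP rank is at least every unfolding rank, though it can be larger).
Upper bound: T is a sum of 3 rank-1 terms, T = [0, 1] ⊗ [1, 0] ⊗ [-8, -8, -4] + [1, -1] ⊗ [1, -2] ⊗ [0, 0, -1] + [1, 1] ⊗ [1, 1] ⊗ [-2, 2, 0] (one valid choice — decompositions are not unique — normalised so each a, b is primitive with positive first nonzero entry; check it by expanding all entries), so rank(T) ≤ 3.
These bounds meet, so rank(T) = 3.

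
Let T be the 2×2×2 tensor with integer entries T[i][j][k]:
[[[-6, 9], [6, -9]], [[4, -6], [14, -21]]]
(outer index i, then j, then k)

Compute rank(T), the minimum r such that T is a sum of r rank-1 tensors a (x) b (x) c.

Lower bound: the mode-2 unfolding of T (rows indexed by j, columns by (i,k) = (0,0), (0,1), (1,0), (1,1)) is [[-6, 9, 4, -6], [6, -9, 14, -21]].
There the 2×2 minor on rows j ∈ {0, 1}, columns (i,k) ∈ {(0,0), (1,0)} is det [[-6, 4], [6, 14]] = -108 ≠ 0, so this unfolding has rank ≥ 2; CP rank is at least every unfolding rank, so rank(T) ≥ 2. (Unfolding ranks only ever bound the CP rank from below — rank(T) can be strictly larger than all of them — so the matching upper bound has to come from an explicit 2-term decomposition.)
Upper bound — finding two terms. Every mode-3 slice of T is a multiple of one matrix: T[:,:,k] = c[k]·M with c = (2, -3) and M = [[-3, 3], [2, 7]] (rows indexed by i, columns by j). So it suffices to write M as a sum of two rank-1 matrices.
Splitting M by its rows (i = 0, 1), M = (1, 0)(-3, 3)ᵀ + (0, 1)(2, 7)ᵀ.
Hence T = (1, 0) (x) (-3, 3) (x) (2, -3) + (0, 1) (x) (2, 7) (x) (2, -3), so rank(T) ≤ 2.
These bounds meet, so rank(T) = 2.
Check entry T[1,1,0] = 14: (0)·(3)·(2) + (1)·(7)·(2) = 14.

2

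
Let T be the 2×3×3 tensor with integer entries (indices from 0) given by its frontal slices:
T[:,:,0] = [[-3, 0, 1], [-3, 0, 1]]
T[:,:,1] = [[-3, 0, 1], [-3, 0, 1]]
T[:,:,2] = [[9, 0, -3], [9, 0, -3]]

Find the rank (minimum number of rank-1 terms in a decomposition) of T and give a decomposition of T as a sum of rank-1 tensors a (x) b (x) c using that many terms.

rank(T) = 1

Lower bound: T ≠ 0 (e.g. T[0,0,0] = -3), so rank(T) ≥ 1.
Upper bound: if T = a (x) b (x) c then every fibre of T is a multiple of the corresponding factor, so read the factors off the fibres through the nonzero entry T[0,0,0] = -3.
The mode-1 fibre T[:,0,0] = [-3, -3] gives a = [1, 1] (primitive direction); the mode-2 fibre T[0,:,0] = [-3, 0, 1] gives b = [3, 0, -1]; then c[k] = T[0,0,k] / (a[0]·b[0]) = [-3, -3, 9] / 3 = [-1, -1, 3].
Expanding [1, 1] (x) [3, 0, -1] (x) [-1, -1, 3] reproduces all 18 entries of T, so T = [1, 1] (x) [3, 0, -1] (x) [-1, -1, 3] and rank(T) ≤ 1.
These bounds meet, so rank(T) = 1.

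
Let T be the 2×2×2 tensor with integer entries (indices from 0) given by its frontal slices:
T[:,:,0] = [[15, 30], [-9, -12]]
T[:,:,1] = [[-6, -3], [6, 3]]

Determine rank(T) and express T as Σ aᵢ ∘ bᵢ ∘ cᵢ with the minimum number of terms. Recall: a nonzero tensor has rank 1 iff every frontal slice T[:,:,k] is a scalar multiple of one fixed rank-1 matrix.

rank(T) = 2

Lower bound: the mode-3 unfolding of T (rows indexed by k, columns by (i,j) = (0,0), (0,1), (1,0), (1,1)) is [[15, 30, -9, -12], [-6, -3, 6, 3]].
There the 2×2 minor on rows k ∈ {0, 1}, columns (i,j) ∈ {(0,0), (0,1)} is det [[15, 30], [-6, -3]] = 135 ≠ 0, so this unfolding has rank ≥ 2; CP rank is at least every unfolding rank, so rank(T) ≥ 2. (This is only a lower bound: in general the CP rank may exceed every unfolding rank, so we still need to exhibit 2 rank-1 terms summing to T.)
Upper bound — finding two terms. Write S_k = T[:,:,k] for the frontal slices: S₀ = [[15, 30], [-9, -12]], S₁ = [[-6, -3], [6, 3]].
If T = a₁ ∘ b₁ ∘ c₁ + a₂ ∘ b₂ ∘ c₂ then each S_k = c₁[k]·a₁b₁ᵀ + c₂[k]·a₂b₂ᵀ. S₀ and S₁ are linearly independent, so a₁b₁ᵀ and a₂b₂ᵀ must span the same plane of matrices: they are the rank-1 matrices of the form x·S₀ + y·S₁.
det(x·S₀ + y·S₁) is 90·x² − 90·xy = 90·(x − y)(x), vanishing at (x:y) = (1:1) and (0:1).
M₁ = S₀ + S₁ = [[9, 27], [-3, -9]] = 3·(3, -1)(1, 3)ᵀ and M₂ = S₁ = [[-6, -3], [6, 3]] = (-3)·(1, -1)(2, 1)ᵀ, so take a₁ = (3, -1), b₁ = (1, 3), a₂ = (1, -1), b₂ = (2, 1).
Each slice is an integer combination of E₁ = a₁b₁ᵀ and E₂ = a₂b₂ᵀ: S₀ = 3·E₁ + 3·E₂, S₁ = −3·E₂; reading off coefficients, c₁ = (3, 0) and c₂ = (3, -3).
Hence T = (3, -1) ∘ (1, 3) ∘ (3, 0) + (1, -1) ∘ (2, 1) ∘ (3, -3), so rank(T) ≤ 2.
These bounds meet, so rank(T) = 2.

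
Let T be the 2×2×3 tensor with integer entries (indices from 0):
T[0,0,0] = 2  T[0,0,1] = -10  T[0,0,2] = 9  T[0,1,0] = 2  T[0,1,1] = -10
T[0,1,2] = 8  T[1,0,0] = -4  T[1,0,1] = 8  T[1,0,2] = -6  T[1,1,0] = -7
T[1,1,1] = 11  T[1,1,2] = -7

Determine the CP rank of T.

Lower bound: the mode-3 unfolding of T (rows indexed by k, columns by (i,j) = (0,0), (0,1), (1,0), (1,1)) is [[2, 2, -4, -7], [-10, -10, 8, 11], [9, 8, -6, -7]].
There the 3×3 minor on rows k ∈ {0, 1, 2}, columns (i,j) ∈ {(0,0), (0,1), (1,0)} is det [[2, 2, -4], [-10, -10, 8], [9, 8, -6]] = -24 ≠ 0, so this unfolding has rank ≥ 3; CP rank is at least every unfolding rank, so rank(T) ≥ 3. (This is only a lower bound: in general the CP rank may exceed every unfolding rank, so we still need to exhibit 3 rank-1 terms summing to T.)
Upper bound: T is a sum of 3 rank-1 terms, T = [1, -2] ⊗ [1, 2] ⊗ [2, -2, 1] + [2, -1] ⊗ [1, 1] ⊗ [-2, -2, 2] + [2, -1] ⊗ [2, 1] ⊗ [1, -1, 1] (one valid choice — decompositions are not unique — normalised so each a, b is primitive with positive first nonzero entry; check it by expanding all entries), so rank(T) ≤ 3.
These bounds meet, so rank(T) = 3.

3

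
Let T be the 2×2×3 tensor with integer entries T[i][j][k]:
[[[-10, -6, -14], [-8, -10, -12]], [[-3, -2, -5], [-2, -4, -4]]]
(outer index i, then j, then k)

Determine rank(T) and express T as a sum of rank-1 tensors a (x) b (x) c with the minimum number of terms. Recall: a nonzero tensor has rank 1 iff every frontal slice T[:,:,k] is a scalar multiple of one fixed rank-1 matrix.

Lower bound: the mode-3 unfolding of T (rows indexed by k, columns by (i,j) = (0,0), (0,1), (1,0), (1,1)) is [[-10, -8, -3, -2], [-6, -10, -2, -4], [-14, -12, -5, -4]].
There the 3×3 minor on rows k ∈ {0, 1, 2}, columns (i,j) ∈ {(0,0), (0,1), (1,0)} is det [[-10, -8, -3], [-6, -10, -2], [-14, -12, -5]] = -40 ≠ 0, so this unfolding has rank ≥ 3; CP rank is at least every unfolding rank, so rank(T) ≥ 3. (Unfolding ranks only ever bound the CP rank from below — rank(T) can be strictly larger than all of them — so the matching upper bound has to come from an explicit 3-term decomposition.)
Upper bound: T is a sum of 3 rank-1 terms, T = [1, 0] (x) [1, 1] (x) [-4, -2, -4] + [2, 1] (x) [1, 0] (x) [-1, 2, -1] + [2, 1] (x) [1, 1] (x) [-2, -4, -4] (written with every a and b primitive with positive leading entry and the scale carried by c; CP decompositions are not unique, and this one is verified by expanding entrywise), so rank(T) ≤ 3.
These bounds meet, so rank(T) = 3.

rank(T) = 3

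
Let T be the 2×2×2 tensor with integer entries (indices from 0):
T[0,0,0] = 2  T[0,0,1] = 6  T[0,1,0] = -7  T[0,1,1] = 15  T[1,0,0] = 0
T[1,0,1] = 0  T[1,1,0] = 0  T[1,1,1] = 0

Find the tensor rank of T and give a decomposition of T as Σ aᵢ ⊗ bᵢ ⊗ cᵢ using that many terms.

Lower bound: the mode-2 unfolding of T (rows indexed by j, columns by (i,k) = (0,0), (0,1), (1,0), (1,1)) is [[2, 6, 0, 0], [-7, 15, 0, 0]].
There the 2×2 minor on rows j ∈ {0, 1}, columns (i,k) ∈ {(0,0), (0,1)} is det [[2, 6], [-7, 15]] = 72 ≠ 0, so this unfolding has rank ≥ 2; CP rank is at least every unfolding rank, so rank(T) ≥ 2. (Unfolding ranks only ever bound the CP rank from below — rank(T) can be strictly larger than all of them — so the matching upper bound has to come from an explicit 2-term decomposition.)
Upper bound — finding two terms. Every mode-1 slice of T is a multiple of one matrix: T[i,:,:] = a[i]·M with a = [1, 0] and M = [[2, 6], [-7, 15]] (rows indexed by j, columns by k). So it suffices to write M as a sum of two rank-1 matrices.
Splitting M by its rows (j = 0, 1), M = [1, 0][2, 6]ᵀ + [0, 1][-7, 15]ᵀ.
Hence T = [1, 0] ⊗ [1, 0] ⊗ [2, 6] + [1, 0] ⊗ [0, 1] ⊗ [-7, 15], so rank(T) ≤ 2.
These bounds meet, so rank(T) = 2.

rank(T) = 2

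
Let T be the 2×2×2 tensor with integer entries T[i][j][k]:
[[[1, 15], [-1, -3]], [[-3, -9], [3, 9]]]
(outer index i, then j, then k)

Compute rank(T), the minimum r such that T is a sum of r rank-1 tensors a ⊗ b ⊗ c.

Lower bound: the mode-2 unfolding of T (rows indexed by j, columns by (i,k) = (0,0), (0,1), (1,0), (1,1)) is [[1, 15, -3, -9], [-1, -3, 3, 9]].
There the 2×2 minor on rows j ∈ {0, 1}, columns (i,k) ∈ {(0,0), (0,1)} is det [[1, 15], [-1, -3]] = 12 ≠ 0, so this unfolding has rank ≥ 2; CP rank is at least every unfolding rank, so rank(T) ≥ 2. (Flattening ranks never certify an upper bound on CP rank; for that we must actually write T with 2 rank-1 terms.)
Upper bound — finding two terms. Write S_k = T[:,:,k] for the frontal slices: S₀ = [[1, -1], [-3, 3]], S₁ = [[15, -3], [-9, 9]].
If T = a₁ ⊗ b₁ ⊗ c₁ + a₂ ⊗ b₂ ⊗ c₂ then each S_k = c₁[k]·a₁b₁ᵀ + c₂[k]·a₂b₂ᵀ. S₀ and S₁ are linearly independent, so a₁b₁ᵀ and a₂b₂ᵀ must span the same plane of matrices: they are the rank-1 matrices of the form x·S₀ + y·S₁.
det(x·S₀ + y·S₁) is 36·xy + 108·y² = 36·(x + 3·y)(y), vanishing at (x:y) = (3:-1) and (1:0).
M₁ = 3·S₀ − S₁ = [[-12, 0], [0, 0]] = (-12)·[1, 0][1, 0]ᵀ and M₂ = S₀ = [[1, -1], [-3, 3]] = [1, -3][1, -1]ᵀ, so take a₁ = [1, 0], b₁ = [1, 0], a₂ = [1, -3], b₂ = [1, -1].
Each slice is an integer combination of E₁ = a₁b₁ᵀ and E₂ = a₂b₂ᵀ: S₀ = E₂, S₁ = 12·E₁ + 3·E₂; reading off coefficients, c₁ = [0, 12] and c₂ = [1, 3].
Hence T = [1, 0] ⊗ [1, 0] ⊗ [0, 12] + [1, -3] ⊗ [1, -1] ⊗ [1, 3], so rank(T) ≤ 2.
These bounds meet, so rank(T) = 2.

2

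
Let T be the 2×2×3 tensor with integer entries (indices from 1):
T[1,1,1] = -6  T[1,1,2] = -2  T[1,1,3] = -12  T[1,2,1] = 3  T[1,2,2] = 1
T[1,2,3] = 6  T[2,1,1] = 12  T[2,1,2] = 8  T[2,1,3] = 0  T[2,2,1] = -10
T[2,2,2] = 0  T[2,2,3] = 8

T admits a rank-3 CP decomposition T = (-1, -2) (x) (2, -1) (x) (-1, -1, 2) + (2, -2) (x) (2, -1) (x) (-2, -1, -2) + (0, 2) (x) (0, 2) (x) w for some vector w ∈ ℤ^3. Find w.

Subtract the known terms from T to get the rank-1 residual R = (0, 2) (x) (0, 2) (x) w, so R[i,j,k] = a[i]·b[j]·w[k]. Pick indices with nonzero a[2]·b[2] = (2)·(2) = 4. Only the fibre through (2,2,·) is needed: R[2,2,:] = T[2,2,:] − Σₗ aₗ[2]bₗ[2]cₗ = [-10, 0, 8] − (-2)·(-1)·(-1, -1, 2) − (-2)·(-1)·(-2, -1, -2) = [-4, 4, 8]. Then w[k] = R[2,2,k] / 4 for each k, giving w = [-4, 4, 8] / 4 = (-1, 1, 2).

w = (-1, 1, 2)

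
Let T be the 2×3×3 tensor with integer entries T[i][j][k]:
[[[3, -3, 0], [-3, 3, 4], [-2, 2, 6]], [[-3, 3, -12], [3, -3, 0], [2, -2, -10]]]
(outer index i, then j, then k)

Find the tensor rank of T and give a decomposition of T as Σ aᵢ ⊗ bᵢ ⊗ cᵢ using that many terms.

rank(T) = 2

Lower bound: in the mode-3 unfolding of T (rows indexed by k, columns by (i,j)) the 2×2 minor on rows k ∈ {0, 2}, columns (i,j) ∈ {(0,0), (0,1)} is det [[3, -3], [0, 4]] = 12 ≠ 0, so that unfolding has rank ≥ 2 and hence rank(T) ≥ 2 (CP rank is at least every unfolding rank, though it can be larger).
Upper bound: with S_k = T[:,:,k], the two rank-1 terms a₁b₁ᵀ, a₂b₂ᵀ are the rank-1 members of the pencil x·S₀ + y·S₂.
The 2×2 minor of x·S₀ + y·S₂ on rows {0,1}, columns {0,1} is −24·xy + 48·y² = (-24)·(x − 2·y)(y), vanishing at (x:y) = (2:1) and (1:0).
M₁ = 2·S₀ + S₂ = [[6, -2, 2], [-18, 6, -6]] = 2·(1, -3)(3, -1, 1)ᵀ and M₂ = S₀ = [[3, -3, -2], [-3, 3, 2]] = (1, -1)(3, -3, -2)ᵀ, so take a₁ = (1, -3), b₁ = (3, -1, 1), a₂ = (1, -1), b₂ = (3, -3, -2).
Each slice is an integer combination of E₁ = a₁b₁ᵀ and E₂ = a₂b₂ᵀ: S₀ = E₂, S₁ = −E₂, S₂ = 2·E₁ − 2·E₂; reading off coefficients, c₁ = (0, 0, 2) and c₂ = (1, -1, -2).
Hence T = (1, -3) ⊗ (3, -1, 1) ⊗ (0, 0, 2) + (1, -1) ⊗ (3, -3, -2) ⊗ (1, -1, -2), so rank(T) ≤ 2.
These bounds meet, so rank(T) = 2.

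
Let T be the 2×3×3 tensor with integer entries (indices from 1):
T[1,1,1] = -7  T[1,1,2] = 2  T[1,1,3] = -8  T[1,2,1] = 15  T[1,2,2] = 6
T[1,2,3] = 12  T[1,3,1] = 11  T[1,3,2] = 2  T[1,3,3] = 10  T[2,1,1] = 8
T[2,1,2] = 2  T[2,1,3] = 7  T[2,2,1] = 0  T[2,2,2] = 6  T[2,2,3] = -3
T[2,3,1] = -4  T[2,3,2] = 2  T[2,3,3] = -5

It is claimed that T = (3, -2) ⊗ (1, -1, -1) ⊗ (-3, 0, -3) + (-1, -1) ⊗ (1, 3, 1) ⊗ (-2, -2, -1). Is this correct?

Yes

Reconstruct entrywise from the claimed factors. For example, T[2,2,3] = -3 and Σₗ aₗ[2]bₗ[2]cₗ[3] = (-2)·(-1)·(-3) + (-1)·(3)·(-1) = -3; checking all 18 entries, every one matches. The claim holds.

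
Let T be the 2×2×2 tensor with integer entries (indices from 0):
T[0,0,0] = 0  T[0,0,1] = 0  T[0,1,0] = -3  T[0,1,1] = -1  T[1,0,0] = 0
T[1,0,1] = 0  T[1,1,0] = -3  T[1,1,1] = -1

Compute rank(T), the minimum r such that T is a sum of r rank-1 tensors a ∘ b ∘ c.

1

Lower bound: T ≠ 0 (e.g. T[0,1,0] = -3), so rank(T) ≥ 1.
Upper bound: the mode-1 fibre T[:,1,0] = [-3, -3] gives a = [1, 1] (primitive direction); the mode-2 fibre T[0,:,0] = [0, -3] gives b = [0, 1]; then c[k] = T[0,1,k] / (a[0]·b[1]) = [-3, -1] / 1 = [-3, -1].
Expanding [1, 1] ∘ [0, 1] ∘ [-3, -1] reproduces all 8 entries of T, so T = [1, 1] ∘ [0, 1] ∘ [-3, -1] and rank(T) ≤ 1.
These bounds meet, so rank(T) = 1.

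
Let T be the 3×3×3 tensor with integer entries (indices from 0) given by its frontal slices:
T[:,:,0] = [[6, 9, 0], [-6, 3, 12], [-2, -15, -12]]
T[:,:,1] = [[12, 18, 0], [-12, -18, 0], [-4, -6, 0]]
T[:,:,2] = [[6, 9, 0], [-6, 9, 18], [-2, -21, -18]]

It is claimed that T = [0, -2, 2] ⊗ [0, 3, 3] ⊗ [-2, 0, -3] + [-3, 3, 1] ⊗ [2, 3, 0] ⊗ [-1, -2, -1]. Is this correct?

Yes

Reconstruct entrywise from the claimed factors. For example, T[0,1,2] = 9 and Σₗ aₗ[0]bₗ[1]cₗ[2] = (0)·(3)·(-3) + (-3)·(3)·(-1) = 9; checking all 27 entries, every one matches. The claim holds.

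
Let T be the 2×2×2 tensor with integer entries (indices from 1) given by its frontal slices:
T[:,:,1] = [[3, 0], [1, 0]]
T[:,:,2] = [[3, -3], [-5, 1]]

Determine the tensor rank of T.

2

Lower bound: in the mode-2 unfolding of T (rows indexed by j, columns by (i,k)) the 2×2 minor on rows j ∈ {1, 2}, columns (i,k) ∈ {(1,1), (1,2)} is det [[3, 3], [0, -3]] = -9 ≠ 0, so that unfolding has rank ≥ 2 and hence rank(T) ≥ 2 (CP rank is at least every unfolding rank, though it can be larger).
Upper bound: with S_k = T[:,:,k], the two rank-1 terms a₁b₁ᵀ, a₂b₂ᵀ are the rank-1 members of the pencil x·S₁ + y·S₂.
det(x·S₁ + y·S₂) is 6·xy − 12·y² = 6·(x − 2·y)(y), vanishing at (x:y) = (2:1) and (1:0).
M₁ = 2·S₁ + S₂ = [[9, -3], [-3, 1]] = [3, -1][3, -1]ᵀ and M₂ = S₁ = [[3, 0], [1, 0]] = [3, 1][1, 0]ᵀ, so take a₁ = [3, -1], b₁ = [3, -1], a₂ = [3, 1], b₂ = [1, 0].
Each slice is an integer combination of E₁ = a₁b₁ᵀ and E₂ = a₂b₂ᵀ: S₁ = E₂, S₂ = E₁ − 2·E₂; reading off coefficients, c₁ = [0, 1] and c₂ = [1, -2].
Hence T = [3, -1] ⊗ [3, -1] ⊗ [0, 1] + [3, 1] ⊗ [1, 0] ⊗ [1, -2], so rank(T) ≤ 2.
These bounds meet, so rank(T) = 2.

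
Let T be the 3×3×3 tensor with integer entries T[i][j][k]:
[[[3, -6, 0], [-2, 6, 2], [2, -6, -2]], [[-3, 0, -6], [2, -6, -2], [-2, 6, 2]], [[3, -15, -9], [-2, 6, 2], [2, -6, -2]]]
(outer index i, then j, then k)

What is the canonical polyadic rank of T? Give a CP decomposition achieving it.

Lower bound: the mode-1 unfolding of T (rows indexed by i, columns by (j,k) = (0,0), (0,1), (0,2), (1,0), (1,1), (1,2), (2,0), (2,1), (2,2)) is [[3, -6, 0, -2, 6, 2, 2, -6, -2], [-3, 0, -6, 2, -6, -2, -2, 6, 2], [3, -15, -9, -2, 6, 2, 2, -6, -2]].
There the 2×2 minor on rows i ∈ {0, 1}, columns (j,k) ∈ {(0,0), (0,1)} is det [[3, -6], [-3, 0]] = -18 ≠ 0, so this unfolding has rank ≥ 2; CP rank is at least every unfolding rank, so rank(T) ≥ 2. (This is only a lower bound: in general the CP rank may exceed every unfolding rank, so we still need to exhibit 2 rank-1 terms summing to T.)
Upper bound — finding two terms. Write S_k = T[:,:,k] for the frontal slices: S₀ = [[3, -2, 2], [-3, 2, -2], [3, -2, 2]], S₁ = [[-6, 6, -6], [0, -6, 6], [-15, 6, -6]], S₂ = [[0, 2, -2], [-6, -2, 2], [-9, 2, -2]].
If T = a₁ ⊗ b₁ ⊗ c₁ + a₂ ⊗ b₂ ⊗ c₂ then each S_k = c₁[k]·a₁b₁ᵀ + c₂[k]·a₂b₂ᵀ. S₀ and S₁ are linearly independent, so a₁b₁ᵀ and a₂b₂ᵀ must span the same plane of matrices: they are the rank-1 matrices of the form x·S₀ + y·S₁.
The 2×2 minor of x·S₀ + y·S₁ on rows {0,1}, columns {0,1} is −12·xy + 36·y² = (-12)·(x − 3·y)(y), vanishing at (x:y) = (3:1) and (1:0).
M₁ = 3·S₀ + S₁ = [[3, 0, 0], [-9, 0, 0], [-6, 0, 0]] = 3·[1, -3, -2][1, 0, 0]ᵀ and M₂ = S₀ = [[3, -2, 2], [-3, 2, -2], [3, -2, 2]] = [1, -1, 1][3, -2, 2]ᵀ, so take a₁ = [1, -3, -2], b₁ = [1, 0, 0], a₂ = [1, -1, 1], b₂ = [3, -2, 2].
Each slice is an integer combination of E₁ = a₁b₁ᵀ and E₂ = a₂b₂ᵀ: S₀ = E₂, S₁ = 3·E₁ − 3·E₂, S₂ = 3·E₁ − E₂; reading off coefficients, c₁ = [0, 3, 3] and c₂ = [1, -3, -1].
Hence T = [1, -3, -2] ⊗ [1, 0, 0] ⊗ [0, 3, 3] + [1, -1, 1] ⊗ [3, -2, 2] ⊗ [1, -3, -1], so rank(T) ≤ 2.
These bounds meet, so rank(T) = 2.

rank(T) = 2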